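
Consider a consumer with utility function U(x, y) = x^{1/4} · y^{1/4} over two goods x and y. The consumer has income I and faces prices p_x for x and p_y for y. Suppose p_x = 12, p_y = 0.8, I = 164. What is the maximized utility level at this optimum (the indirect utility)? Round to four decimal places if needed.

MU_x/MU_y = (0.25·y)/(0.25·x); tangency sets this equal to p_x/p_y.
So 0.25·p_y·y = 0.25·p_x·x; combined with the budget, a share 0.5 of income goes to x.
Demand: x*(p_x,p_y,I) = 0.5·I/p_x and y* = 0.5·I/p_y.
At p_x=12, p_y=0.8, I=164: x* = 0.5·164/12 = 6.8333, y* = 102.5.
Utility at the optimum: U(6.8333, 102.5) = 5.1445.

V = 5.1445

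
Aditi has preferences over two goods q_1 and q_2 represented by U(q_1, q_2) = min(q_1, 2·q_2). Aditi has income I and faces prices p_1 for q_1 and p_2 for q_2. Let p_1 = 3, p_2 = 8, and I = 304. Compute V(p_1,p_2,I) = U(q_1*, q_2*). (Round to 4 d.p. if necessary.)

With perfect complements, no substitution: consume in ratio q_1:q_2 = 2:1.
Budget: p_1·q_1 + p_2·(1/2)·q_1 = I, so (2·p_1 + p_2)·q_1 = 2·I.
Demand: q_1*(p_1,p_2,I) = 2·I/(2·p_1 + p_2), q_2* = I/(2·p_1 + p_2).
Here 2·3 + 8 = 14, giving q_1* = 43.4286 and q_2* = 21.7143.
Utility at the optimum: U(43.4286, 21.7143) = 43.4286.

V = 43.4286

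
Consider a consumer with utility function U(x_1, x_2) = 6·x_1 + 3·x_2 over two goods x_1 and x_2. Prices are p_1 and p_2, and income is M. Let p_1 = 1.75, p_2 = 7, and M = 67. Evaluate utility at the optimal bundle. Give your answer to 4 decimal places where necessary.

Linear utility — the consumer picks whichever good has higher MU/price: 6/1.75 = 3.4286 vs 3/7 = 0.4286.
x_1 gives more utility per dollar, so spend all income on x_1: x_1* = M/p_1, x_2* = 0.
Numerically: x_1* = 38.2857, x_2* = 0.
Utility at the optimum: U(38.2857, 0) = 229.7143.

V = 229.7143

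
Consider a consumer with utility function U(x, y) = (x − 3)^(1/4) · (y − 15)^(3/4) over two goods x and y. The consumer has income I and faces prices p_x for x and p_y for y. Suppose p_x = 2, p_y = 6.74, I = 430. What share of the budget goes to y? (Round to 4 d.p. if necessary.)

MRS = (1/3)·(y−15)/(x−3). Tangency with p_x/p_y gives y−15 = 3·(p_x/p_y)·(x−3).
After buying the subsistence bundle (3, 15), a share 0.25 of the remaining income goes to x: x* = 3 + 0.25·(I − 3p_x − 15p_y)/p_x.
Discretionary income = 430 − 3·2 − 15·6.74 = 322.9; x* = 3 + 0.25·322.9/2 = 43.3625; y* = 15 + 0.75·322.9/6.74 = 50.931.
Expenditure on y: 6.74·50.931 = 343.275; share = 0.7983.

share on y = 0.7983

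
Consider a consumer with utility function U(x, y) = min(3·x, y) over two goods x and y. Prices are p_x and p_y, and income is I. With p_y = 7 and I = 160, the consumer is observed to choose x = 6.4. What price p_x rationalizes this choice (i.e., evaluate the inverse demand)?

p_x = 4

With perfect complements, no substitution: consume in ratio x:y = 1:3.
Budget: p_x·x + p_y·3·x = I, so (p_x + 3·p_y)·x = I.
Demand: x*(p_x,p_y,I) = I/(p_x + 3·p_y), y* = 3·I/(p_x + 3·p_y).
Set x* = 6.4 in the demand function and solve for p_x: p_x = 4.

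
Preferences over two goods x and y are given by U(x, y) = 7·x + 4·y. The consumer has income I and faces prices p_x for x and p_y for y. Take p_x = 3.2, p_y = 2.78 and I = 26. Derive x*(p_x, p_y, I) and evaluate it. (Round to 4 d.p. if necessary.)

x* = 8.125

Perfect substitutes: compare marginal utility per dollar. 7/p_x vs 4/p_y → 2.1875 vs 1.4388.
x gives more utility per dollar, so spend all income on x: x* = I/p_x, y* = 0.
Numerically: x* = 8.125, y* = 0.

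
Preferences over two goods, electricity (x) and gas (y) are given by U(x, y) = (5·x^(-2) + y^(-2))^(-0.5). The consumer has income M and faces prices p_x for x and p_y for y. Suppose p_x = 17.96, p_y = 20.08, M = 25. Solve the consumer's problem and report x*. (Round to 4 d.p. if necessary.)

MRS = MU_x/MU_y = 5·(y/x)^(3). Set equal to p_x/p_y.
Solve for the ratio: y/x = [(1/5)·p_x/p_y]^(1/3).
With the ratio pinned down, the budget gives x* = M/(p_x + p_y·(y/x)) and y* = (y/x)·x*.
Numerically y/x = 0.563453, so x* = 25/(17.96 + 20.08·0.563453) = 0.854.

x* = 0.854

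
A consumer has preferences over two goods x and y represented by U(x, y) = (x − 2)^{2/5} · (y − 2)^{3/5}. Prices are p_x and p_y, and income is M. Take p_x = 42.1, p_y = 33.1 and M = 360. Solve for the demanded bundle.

x* = 3.9914, y* = 5.7994

This is Cobb-Douglas in (x−2, y−2): tangency gives 0.4·p_y·(y−2) = 0.6·p_x·(x−2).
Substituting into the budget: x* = 2 + 0.4·(M − 2·p_x − 2·p_y)/p_x, and y* = 2 + 0.6·(…)/p_y.
Discretionary income = 360 − 2·42.1 − 2·33.1 = 209.6; x* = 2 + 0.4·209.6/42.1 = 3.9914; y* = 2 + 0.6·209.6/33.1 = 5.7994.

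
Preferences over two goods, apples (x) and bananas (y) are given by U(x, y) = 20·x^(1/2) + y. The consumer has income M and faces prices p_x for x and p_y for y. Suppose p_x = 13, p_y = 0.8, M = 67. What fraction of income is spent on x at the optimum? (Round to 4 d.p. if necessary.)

share on x = 0.0735

Thus x* = (10·p_y/p_x)² — independent of M — with the rest of income spent on y.
Plugging in: x* = (10·0.8/13)² = 0.3787, y* = 77.5962.
Expenditure on x: 13·0.3787 = 4.9231; share = 0.0735.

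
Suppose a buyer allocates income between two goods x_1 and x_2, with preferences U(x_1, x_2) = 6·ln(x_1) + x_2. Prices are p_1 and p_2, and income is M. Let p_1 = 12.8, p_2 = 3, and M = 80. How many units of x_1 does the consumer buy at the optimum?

x_1* = 1.4062

MU_x_1 = 6/x_1, MU_x_2 = 1. Tangency: 6/x_1 = p_1/p_2.
So x_1*(p_1,p_2) = 6·p_2/p_1, independent of income; and x_2* = (M − 6·p_2)/p_2.
At the given prices: x_1* = 6·3/12.8 = 1.4062.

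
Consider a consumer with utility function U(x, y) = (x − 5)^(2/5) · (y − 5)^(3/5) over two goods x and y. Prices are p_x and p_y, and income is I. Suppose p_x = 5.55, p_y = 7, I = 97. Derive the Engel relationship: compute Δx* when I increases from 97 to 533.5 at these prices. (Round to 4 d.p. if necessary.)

Δx* = 31.4595

MRS = (2/3)·(y−5)/(x−5). Tangency with p_x/p_y gives y−5 = (3/2)·(p_x/p_y)·(x−5).
Substituting into the budget: x* = 5 + 0.4·(I − 5·p_x − 5·p_y)/p_x, and y* = 5 + 0.6·(…)/p_y.
Discretionary income = 97 − 5·5.55 − 5·7 = 34.25; x* = 5 + 0.4·34.25/5.55 = 7.4685.
At I' = 533.5: x* = 38.9279. Change: 38.9279 − 7.4685 = 31.4595.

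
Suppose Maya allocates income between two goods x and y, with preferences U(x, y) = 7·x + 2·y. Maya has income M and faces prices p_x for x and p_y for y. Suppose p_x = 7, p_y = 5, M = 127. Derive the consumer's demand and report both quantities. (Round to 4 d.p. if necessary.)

x* = 18.1429, y* = 0

Linear utility — the consumer picks whichever good has higher MU/price: 7/7 = 1 vs 2/5 = 0.4.
x gives more utility per dollar, so spend all income on x: x* = M/p_x, y* = 0.
Numerically: x* = 18.1429, y* = 0.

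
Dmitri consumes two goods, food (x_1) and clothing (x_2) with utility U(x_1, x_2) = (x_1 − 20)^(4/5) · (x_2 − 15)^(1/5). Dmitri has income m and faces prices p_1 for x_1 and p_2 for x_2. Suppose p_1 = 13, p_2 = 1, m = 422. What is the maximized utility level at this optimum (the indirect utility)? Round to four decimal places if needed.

V = 11.4509

MRS = 4·(x_2−15)/(x_1−20). Tangency with p_1/p_2 gives x_2−15 = (1/4)·(p_1/p_2)·(x_1−20).
Substituting into the budget: x_1* = 20 + 0.8·(m − 20·p_1 − 15·p_2)/p_1, and x_2* = 15 + 0.2·(…)/p_2.
Discretionary income = 422 − 20·13 − 15·1 = 147; x_1* = 20 + 0.8·147/13 = 29.0462; x_2* = 15 + 0.2·147/1 = 44.4.
Utility at the optimum: U(29.0462, 44.4) = 11.4509.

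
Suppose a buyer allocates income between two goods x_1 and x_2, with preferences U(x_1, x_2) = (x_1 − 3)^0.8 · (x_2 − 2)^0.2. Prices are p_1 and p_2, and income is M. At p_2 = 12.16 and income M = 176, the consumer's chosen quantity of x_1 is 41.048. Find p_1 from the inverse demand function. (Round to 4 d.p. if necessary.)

p_1 = 3

MRS = 4·(x_2−2)/(x_1−3). Tangency with p_1/p_2 gives x_2−2 = (1/4)·(p_1/p_2)·(x_1−3).
After buying the subsistence bundle (3, 2), a share 0.8 of the remaining income goes to x_1: x_1* = 3 + 0.8·(M − 3p_1 − 2p_2)/p_1.
Set x_1* = 41.048 in the demand function and solve for p_1: p_1 = 3.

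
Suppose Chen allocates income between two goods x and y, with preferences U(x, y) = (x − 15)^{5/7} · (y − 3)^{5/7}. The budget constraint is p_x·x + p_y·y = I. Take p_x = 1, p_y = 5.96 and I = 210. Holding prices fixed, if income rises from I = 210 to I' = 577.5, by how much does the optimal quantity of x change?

Δx* = 183.75

After buying the subsistence bundle (15, 3), a share 0.5 of the remaining income goes to x: x* = 15 + 0.5·(I − 15p_x − 3p_y)/p_x.
Discretionary income = 210 − 15·1 − 3·5.96 = 177.12; x* = 15 + 0.5·177.12/1 = 103.56.
At I' = 577.5: x* = 287.31. Change: 287.31 − 103.56 = 183.75.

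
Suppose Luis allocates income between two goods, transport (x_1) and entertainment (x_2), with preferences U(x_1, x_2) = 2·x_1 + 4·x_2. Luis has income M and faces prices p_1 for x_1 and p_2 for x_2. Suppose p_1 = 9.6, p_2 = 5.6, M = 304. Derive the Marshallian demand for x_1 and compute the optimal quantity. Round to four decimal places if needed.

Numerically: x_1* = 0, x_2* = 54.2857.

x_1* = 0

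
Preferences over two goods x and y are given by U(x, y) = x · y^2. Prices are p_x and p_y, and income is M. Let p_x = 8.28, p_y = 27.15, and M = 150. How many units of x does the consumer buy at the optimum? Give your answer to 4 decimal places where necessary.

The MRS is (1/2)·y/x. Set MRS = p_x/p_y.
So p_y·y = 2·p_x·x; combined with the budget, a share 1/3 of income goes to x.
Demand: x*(p_x,p_y,M) = 1/3·M/p_x and y* = 2/3·M/p_y.
At p_x=8.28, p_y=27.15, M=150: x* = 1/3·150/8.28 = 6.0386.

x* = 6.0386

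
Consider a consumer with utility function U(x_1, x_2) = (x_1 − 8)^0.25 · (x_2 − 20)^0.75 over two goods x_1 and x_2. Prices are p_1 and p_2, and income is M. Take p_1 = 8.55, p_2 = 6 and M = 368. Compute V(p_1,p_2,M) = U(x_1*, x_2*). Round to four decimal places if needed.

V = 15.6129

MRS = (1/3)·(x_2−20)/(x_1−8). Tangency with p_1/p_2 gives x_2−20 = 3·(p_1/p_2)·(x_1−8).
After buying the subsistence bundle (8, 20), a share 0.25 of the remaining income goes to x_1: x_1* = 8 + 0.25·(M − 8p_1 − 20p_2)/p_1.
Discretionary income = 368 − 8·8.55 − 20·6 = 179.6; x_1* = 8 + 0.25·179.6/8.55 = 13.2515; x_2* = 20 + 0.75·179.6/6 = 42.45.
Utility at the optimum: U(13.2515, 42.45) = 15.6129.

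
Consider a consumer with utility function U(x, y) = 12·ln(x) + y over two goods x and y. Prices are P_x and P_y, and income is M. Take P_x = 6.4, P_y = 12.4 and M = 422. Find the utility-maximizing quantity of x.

x* = 23.25

MU_x = 12/x, MU_y = 1. Tangency: 12/x = P_x/P_y.
So x*(P_x,P_y) = 12·P_y/P_x, independent of income; and y* = (M − 12·P_y)/P_y.
At the given prices: x* = 12·12.4/6.4 = 23.25.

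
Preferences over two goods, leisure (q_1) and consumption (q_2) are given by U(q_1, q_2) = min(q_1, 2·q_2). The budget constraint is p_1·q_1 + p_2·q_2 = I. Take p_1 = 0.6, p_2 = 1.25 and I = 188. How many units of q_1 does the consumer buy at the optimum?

q_1* = 153.4694

Leontief preferences: the optimum is at the kink where q_1/2 = q_2/1, i.e. q_2 = (1/2)·q_1.
Budget: p_1·q_1 + p_2·(1/2)·q_1 = I, so (2·p_1 + p_2)·q_1 = 2·I.
Demand: q_1*(p_1,p_2,I) = 2·I/(2·p_1 + p_2), q_2* = I/(2·p_1 + p_2).
Here 2·0.6 + 1.25 = 2.45, giving q_1* = 153.4694.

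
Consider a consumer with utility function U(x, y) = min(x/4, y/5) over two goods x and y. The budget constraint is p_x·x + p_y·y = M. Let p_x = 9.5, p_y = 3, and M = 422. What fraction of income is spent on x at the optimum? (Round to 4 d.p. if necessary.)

share on x = 0.717

With perfect complements, no substitution: consume in ratio x:y = 4:5.
Budget: p_x·x + p_y·(5/4)·x = M, so (4·p_x + 5·p_y)·x = 4·M.
Demand: x*(p_x,p_y,M) = 4·M/(4·p_x + 5·p_y), y* = 5·M/(4·p_x + 5·p_y).
Here 4·9.5 + 5·3 = 53, giving x* = 31.8491 and y* = 39.8113.
Expenditure on x: 9.5·31.8491 = 302.566; share = 0.717.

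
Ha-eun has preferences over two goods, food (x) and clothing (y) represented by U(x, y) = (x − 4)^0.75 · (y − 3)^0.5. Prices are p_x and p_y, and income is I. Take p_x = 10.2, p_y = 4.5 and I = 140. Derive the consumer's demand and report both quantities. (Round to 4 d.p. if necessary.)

x* = 9.0412, y* = 10.6178

This is Cobb-Douglas in (x−4, y−3): tangency gives 0.75·p_y·(y−3) = 0.5·p_x·(x−4).
Substituting into the budget: x* = 4 + 0.6·(I − 4·p_x − 3·p_y)/p_x, and y* = 3 + 0.4·(…)/p_y.
Discretionary income = 140 − 4·10.2 − 3·4.5 = 85.7; x* = 4 + 0.6·85.7/10.2 = 9.0412; y* = 3 + 0.4·85.7/4.5 = 10.6178.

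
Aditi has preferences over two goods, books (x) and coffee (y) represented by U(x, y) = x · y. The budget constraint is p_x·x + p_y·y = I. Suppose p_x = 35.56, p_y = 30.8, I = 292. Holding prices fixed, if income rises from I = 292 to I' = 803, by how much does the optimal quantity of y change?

Tangency: MRS = y/x = p_x/p_y.
Rearranging, p_y·y = p_x·x. Substituting into the budget gives p_x·x·(1 + 1) = I.
Demand: x*(p_x,p_y,I) = 0.5·I/p_x and y* = 0.5·I/p_y.
At p_x=35.56, p_y=30.8, I=292: y* = 0.5·292/30.8 = 4.7403.
At I' = 803: y* = 13.0357. Change: 13.0357 − 4.7403 = 8.2955.

Δy* = 8.2955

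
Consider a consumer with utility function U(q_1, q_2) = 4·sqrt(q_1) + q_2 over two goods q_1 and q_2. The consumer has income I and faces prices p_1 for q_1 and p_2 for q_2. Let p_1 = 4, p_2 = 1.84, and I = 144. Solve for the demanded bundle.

q_1* = 0.8464, q_2* = 76.4209

Utility is quasi-linear in q_2; the FOC for q_1 is 2/√q_1 = p_1/p_2.
Solve: √q_1 = 2·p_2/p_1, so q_1*(p_1,p_2) = (2·p_2/p_1)², and q_2* = (I − p_1·q_1*)/p_2.
Plugging in: q_1* = (2·1.84/4)² = 0.8464, q_2* = 76.4209.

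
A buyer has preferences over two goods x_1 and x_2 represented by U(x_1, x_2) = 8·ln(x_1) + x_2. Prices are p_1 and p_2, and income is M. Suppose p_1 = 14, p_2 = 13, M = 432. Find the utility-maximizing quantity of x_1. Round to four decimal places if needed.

MU_x_1 = 8/x_1, MU_x_2 = 1. Tangency: 8/x_1 = p_1/p_2.
So x_1*(p_1,p_2) = 8·p_2/p_1, independent of income; and x_2* = (M − 8·p_2)/p_2.
At the given prices: x_1* = 8·13/14 = 7.4286.

x_1* = 7.4286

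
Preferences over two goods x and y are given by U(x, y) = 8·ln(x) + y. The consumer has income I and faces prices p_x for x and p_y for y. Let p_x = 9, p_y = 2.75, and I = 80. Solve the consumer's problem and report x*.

Set MRS = p_x/p_y: (8/x)/1 = p_x/p_y.
So x*(p_x,p_y) = 8·p_y/p_x, independent of income; and y* = (I − 8·p_y)/p_y.
At the given prices: x* = 8·2.75/9 = 2.4444.

x* = 2.4444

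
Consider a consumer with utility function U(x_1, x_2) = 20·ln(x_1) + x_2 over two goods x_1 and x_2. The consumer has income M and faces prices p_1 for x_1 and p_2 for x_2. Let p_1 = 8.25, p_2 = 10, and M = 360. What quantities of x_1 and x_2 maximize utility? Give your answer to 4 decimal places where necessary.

x_1* = 24.2424, x_2* = 16

MU_x_1 = 20/x_1, MU_x_2 = 1. Tangency: 20/x_1 = p_1/p_2.
So x_1*(p_1,p_2) = 20·p_2/p_1, independent of income; and x_2* = (M − 20·p_2)/p_2.
At the given prices: x_1* = 20·10/8.25 = 24.2424, and x_2* = 16.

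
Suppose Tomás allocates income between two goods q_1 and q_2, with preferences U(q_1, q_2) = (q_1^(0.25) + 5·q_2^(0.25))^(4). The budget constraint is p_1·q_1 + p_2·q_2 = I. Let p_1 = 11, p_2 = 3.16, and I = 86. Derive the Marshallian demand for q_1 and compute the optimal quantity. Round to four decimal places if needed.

q_1* = 0.5601

From the CES first-order condition, (1/5)·(q_2/q_1)^(0.75) = p_1/p_2.
Solve for the ratio: q_2/q_1 = [5·p_1/p_2]^(4/3).
Substitute q_2 = (q_2/q_1)·q_1 into the budget: q_1* = I/(p_1 + p_2·(q_2/q_1)).
Numerically q_2/q_1 = 45.105982, so q_1* = 86/(11 + 3.16·45.105982) = 0.5601.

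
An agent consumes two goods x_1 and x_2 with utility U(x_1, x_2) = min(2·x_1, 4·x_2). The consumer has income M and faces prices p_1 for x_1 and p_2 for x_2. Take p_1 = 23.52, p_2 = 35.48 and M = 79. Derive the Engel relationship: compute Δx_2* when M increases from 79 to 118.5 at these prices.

Δx_2* = 0.4787

Leontief preferences: the optimum is at the kink where x_1/4 = x_2/2, i.e. x_2 = (1/2)·x_1.
Budget: p_1·x_1 + p_2·(1/2)·x_1 = M, so (4·p_1 + 2·p_2)·x_1 = 4·M.
Demand: x_1*(p_1,p_2,M) = 4·M/(4·p_1 + 2·p_2), x_2* = 2·M/(4·p_1 + 2·p_2).
Here 4·23.52 + 2·35.48 = 165.04, giving x_2* = 0.9573.
At M' = 118.5: x_2* = 1.436. Change: 1.436 − 0.9573 = 0.4787.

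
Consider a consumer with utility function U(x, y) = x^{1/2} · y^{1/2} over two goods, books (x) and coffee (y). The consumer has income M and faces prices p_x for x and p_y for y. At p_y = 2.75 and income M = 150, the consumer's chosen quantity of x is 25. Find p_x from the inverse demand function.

MU_x/MU_y = (0.5·y)/(0.5·x); tangency sets this equal to p_x/p_y.
So 0.5·p_y·y = 0.5·p_x·x; combined with the budget, a share 0.5 of income goes to x.
Demand: x*(p_x,p_y,M) = 0.5·M/p_x and y* = 0.5·M/p_y.
Set x* = 25 in the demand function and solve for p_x: p_x = 3.

p_x = 3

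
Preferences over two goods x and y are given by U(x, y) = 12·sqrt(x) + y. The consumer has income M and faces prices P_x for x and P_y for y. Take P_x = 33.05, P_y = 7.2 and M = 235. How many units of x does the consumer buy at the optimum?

MU_x = 6/√x, MU_y = 1. Tangency: 6/√x = P_x/P_y.
Solve: √x = 6·P_y/P_x, so x*(P_x,P_y) = (6·P_y/P_x)², and y* = (M − P_x·x*)/P_y.
Plugging in: x* = (6·7.2/33.05)² = 1.7085.

x* = 1.7085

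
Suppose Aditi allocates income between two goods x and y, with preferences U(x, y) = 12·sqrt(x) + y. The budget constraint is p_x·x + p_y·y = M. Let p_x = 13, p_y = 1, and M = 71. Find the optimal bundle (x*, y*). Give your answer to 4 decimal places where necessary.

Set MRS = p_x/p_y: 6·x^(−1/2) = p_x/p_y.
Solve: √x = 6·p_y/p_x, so x*(p_x,p_y) = (6·p_y/p_x)², and y* = (M − p_x·x*)/p_y.
Plugging in: x* = (6·1/13)² = 0.213, y* = 68.2308.

x* = 0.213, y* = 68.2308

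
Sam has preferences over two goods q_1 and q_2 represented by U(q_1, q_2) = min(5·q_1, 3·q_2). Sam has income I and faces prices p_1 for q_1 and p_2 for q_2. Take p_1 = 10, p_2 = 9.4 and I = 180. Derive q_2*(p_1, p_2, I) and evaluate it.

With perfect complements, no substitution: consume in ratio q_1:q_2 = 3:5.
Budget: p_1·q_1 + p_2·(5/3)·q_1 = I, so (3·p_1 + 5·p_2)·q_1 = 3·I.
Demand: q_1*(p_1,p_2,I) = 3·I/(3·p_1 + 5·p_2), q_2* = 5·I/(3·p_1 + 5·p_2).
Here 3·10 + 5·9.4 = 77, giving q_2* = 11.6883.

q_2* = 11.6883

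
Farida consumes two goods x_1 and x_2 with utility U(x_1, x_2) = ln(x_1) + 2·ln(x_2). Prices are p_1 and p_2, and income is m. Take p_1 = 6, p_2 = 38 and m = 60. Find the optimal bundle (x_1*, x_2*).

x_1* = 3.3333, x_2* = 1.0526

MU_x_1/MU_x_2 = (x_2)/(2·x_1); tangency sets this equal to p_1/p_2.
Rearranging, p_2·x_2 = 2·p_1·x_1. Substituting into the budget gives p_1·x_1·(1 + 2) = m.
Demand: x_1*(p_1,p_2,m) = 1/3·m/p_1 and x_2* = 2/3·m/p_2.
At p_1=6, p_2=38, m=60: x_1* = 1/3·60/6 = 3.3333, x_2* = 1.0526.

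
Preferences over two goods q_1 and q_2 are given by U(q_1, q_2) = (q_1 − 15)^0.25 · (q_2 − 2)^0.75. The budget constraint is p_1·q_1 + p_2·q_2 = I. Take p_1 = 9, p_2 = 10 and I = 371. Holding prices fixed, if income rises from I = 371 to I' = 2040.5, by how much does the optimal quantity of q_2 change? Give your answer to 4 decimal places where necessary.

After buying the subsistence bundle (15, 2), a share 0.25 of the remaining income goes to q_1: q_1* = 15 + 0.25·(I − 15p_1 − 2p_2)/p_1.
Discretionary income = 371 − 15·9 − 2·10 = 216; q_2* = 2 + 0.75·216/10 = 18.2.
At I' = 2040.5: q_2* = 143.4125. Change: 143.4125 − 18.2 = 125.2125.

Δq_2* = 125.2125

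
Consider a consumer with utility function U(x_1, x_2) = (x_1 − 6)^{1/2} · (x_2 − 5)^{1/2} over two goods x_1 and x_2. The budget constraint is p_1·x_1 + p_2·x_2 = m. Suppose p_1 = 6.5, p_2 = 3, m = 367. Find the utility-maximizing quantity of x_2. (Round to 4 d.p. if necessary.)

This is Cobb-Douglas in (x_1−6, x_2−5): tangency gives 0.5·p_2·(x_2−5) = 0.5·p_1·(x_1−6).
After buying the subsistence bundle (6, 5), a share 0.5 of the remaining income goes to x_1: x_1* = 6 + 0.5·(m − 6p_1 − 5p_2)/p_1.
Discretionary income = 367 − 6·6.5 − 5·3 = 313; x_2* = 5 + 0.5·313/3 = 57.1667.

x_2* = 57.1667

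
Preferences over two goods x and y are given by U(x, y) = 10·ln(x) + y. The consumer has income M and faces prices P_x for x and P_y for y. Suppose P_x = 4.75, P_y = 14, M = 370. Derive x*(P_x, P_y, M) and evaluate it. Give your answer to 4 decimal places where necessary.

x* = 29.4737

Set MRS = P_x/P_y: (10/x)/1 = P_x/P_y.
So x*(P_x,P_y) = 10·P_y/P_x, independent of income; and y* = (M − 10·P_y)/P_y.
At the given prices: x* = 10·14/4.75 = 29.4737.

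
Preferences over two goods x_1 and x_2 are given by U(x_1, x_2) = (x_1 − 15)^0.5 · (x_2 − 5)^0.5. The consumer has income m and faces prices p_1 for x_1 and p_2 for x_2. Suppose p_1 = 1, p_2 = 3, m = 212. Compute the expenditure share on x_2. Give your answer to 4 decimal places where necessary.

share on x_2 = 0.5

Let x_1' = x_1−15, x_2' = x_2−5. MRS = x_2'/x_1' = p_1/p_2.
Substituting into the budget: x_1* = 15 + 0.5·(m − 15·p_1 − 5·p_2)/p_1, and x_2* = 5 + 0.5·(…)/p_2.
Discretionary income = 212 − 15·1 − 5·3 = 182; x_1* = 15 + 0.5·182/1 = 106; x_2* = 5 + 0.5·182/3 = 35.3333.
Expenditure on x_2: 3·35.3333 = 106; share = 0.5.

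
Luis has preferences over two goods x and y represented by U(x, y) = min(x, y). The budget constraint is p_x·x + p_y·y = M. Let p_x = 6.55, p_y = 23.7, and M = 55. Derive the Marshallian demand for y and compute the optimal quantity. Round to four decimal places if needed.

Here 6.55 + 23.7 = 30.25, giving y* = 1.8182.

y* = 1.8182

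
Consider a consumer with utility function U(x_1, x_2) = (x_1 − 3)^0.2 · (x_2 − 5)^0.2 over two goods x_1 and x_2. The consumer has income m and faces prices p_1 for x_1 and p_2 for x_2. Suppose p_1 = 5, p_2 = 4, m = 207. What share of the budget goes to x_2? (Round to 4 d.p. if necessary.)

MRS = (x_2−5)/(x_1−3). Tangency with p_1/p_2 gives x_2−5 = (p_1/p_2)·(x_1−3).
Substituting into the budget: x_1* = 3 + 0.5·(m − 3·p_1 − 5·p_2)/p_1, and x_2* = 5 + 0.5·(…)/p_2.
Discretionary income = 207 − 3·5 − 5·4 = 172; x_1* = 3 + 0.5·172/5 = 20.2; x_2* = 5 + 0.5·172/4 = 26.5.
Expenditure on x_2: 4·26.5 = 106; share = 0.5121.

share on x_2 = 0.5121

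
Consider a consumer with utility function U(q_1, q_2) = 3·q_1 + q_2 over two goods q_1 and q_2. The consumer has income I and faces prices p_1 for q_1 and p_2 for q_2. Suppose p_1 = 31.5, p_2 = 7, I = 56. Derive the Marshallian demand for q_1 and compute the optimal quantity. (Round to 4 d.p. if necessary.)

q_2 gives more utility per dollar, so spend all income on q_2: q_2* = I/p_2, q_1* = 0.
Numerically: q_1* = 0, q_2* = 8.

q_1* = 0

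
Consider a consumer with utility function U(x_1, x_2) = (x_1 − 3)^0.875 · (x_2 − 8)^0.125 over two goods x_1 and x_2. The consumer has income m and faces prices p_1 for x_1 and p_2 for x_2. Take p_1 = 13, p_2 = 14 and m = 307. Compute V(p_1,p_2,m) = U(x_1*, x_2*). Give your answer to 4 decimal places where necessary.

V = 8.157

This is Cobb-Douglas in (x_1−3, x_2−8): tangency gives 0.875·p_2·(x_2−8) = 0.125·p_1·(x_1−3).
After buying the subsistence bundle (3, 8), a share 0.875 of the remaining income goes to x_1: x_1* = 3 + 0.875·(m − 3p_1 − 8p_2)/p_1.
Discretionary income = 307 − 3·13 − 8·14 = 156; x_1* = 3 + 0.875·156/13 = 13.5; x_2* = 8 + 0.125·156/14 = 9.3929.
Utility at the optimum: U(13.5, 9.3929) = 8.157.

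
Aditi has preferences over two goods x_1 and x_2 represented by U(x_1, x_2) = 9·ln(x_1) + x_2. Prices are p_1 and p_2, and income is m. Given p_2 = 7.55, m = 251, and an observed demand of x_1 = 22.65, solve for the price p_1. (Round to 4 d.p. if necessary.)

p_1 = 3

MU_x_1 = 9/x_1, MU_x_2 = 1. Tangency: 9/x_1 = p_1/p_2.
So x_1*(p_1,p_2) = 9·p_2/p_1, independent of income; and x_2* = (m − 9·p_2)/p_2.
Set x_1* = 22.65 in the demand function and solve for p_1: p_1 = 3.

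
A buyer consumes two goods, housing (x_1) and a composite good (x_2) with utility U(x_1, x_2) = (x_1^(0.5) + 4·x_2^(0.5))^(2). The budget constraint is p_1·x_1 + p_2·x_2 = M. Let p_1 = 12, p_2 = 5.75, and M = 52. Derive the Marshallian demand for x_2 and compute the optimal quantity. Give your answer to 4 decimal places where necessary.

MU_x_1 ∝ x_1^(-0.5), MU_x_2 ∝ 4·x_2^(-0.5), so MRS = (1/4)·(x_2/x_1)^(0.5) = p_1/p_2.
Hence x_2/x_1 = (4·p_1/p_2)^(1/(0.5)), i.e. raised to the 2 power.
With the ratio pinned down, the budget gives x_1* = M/(p_1 + p_2·(x_2/x_1)) and x_2* = (x_2/x_1)·x_1*.
Numerically x_2/x_1 = 69.6862, so x_1* = 52/(12 + 5.75·69.6862) = 0.126 and x_2* = 69.6862·0.126 = 8.7805.

x_2* = 8.7805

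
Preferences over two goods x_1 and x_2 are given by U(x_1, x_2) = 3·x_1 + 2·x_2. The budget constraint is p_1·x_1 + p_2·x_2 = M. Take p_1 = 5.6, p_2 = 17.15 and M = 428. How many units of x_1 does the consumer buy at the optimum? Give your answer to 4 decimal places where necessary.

x_1 gives more utility per dollar, so spend all income on x_1: x_1* = M/p_1, x_2* = 0.
Numerically: x_1* = 76.4286, x_2* = 0.

x_1* = 76.4286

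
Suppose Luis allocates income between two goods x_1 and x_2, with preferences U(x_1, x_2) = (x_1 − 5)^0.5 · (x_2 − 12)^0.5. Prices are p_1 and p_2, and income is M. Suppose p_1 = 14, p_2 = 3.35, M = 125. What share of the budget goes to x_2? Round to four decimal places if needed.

This is Cobb-Douglas in (x_1−5, x_2−12): tangency gives 0.5·p_2·(x_2−12) = 0.5·p_1·(x_1−5).
After buying the subsistence bundle (5, 12), a share 0.5 of the remaining income goes to x_1: x_1* = 5 + 0.5·(M − 5p_1 − 12p_2)/p_1.
Discretionary income = 125 − 5·14 − 12·3.35 = 14.8; x_1* = 5 + 0.5·14.8/14 = 5.5286; x_2* = 12 + 0.5·14.8/3.35 = 14.209.
Expenditure on x_2: 3.35·14.209 = 47.6; share = 0.3808.

share on x_2 = 0.3808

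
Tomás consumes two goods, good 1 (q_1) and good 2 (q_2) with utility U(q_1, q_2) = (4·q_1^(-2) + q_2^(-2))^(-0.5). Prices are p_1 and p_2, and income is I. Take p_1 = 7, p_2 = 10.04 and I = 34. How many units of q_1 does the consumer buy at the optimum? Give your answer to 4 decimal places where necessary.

MRS = MU_q_1/MU_q_2 = 4·(q_2/q_1)^(3). Set equal to p_1/p_2.
Hence q_2/q_1 = ((1/4)·p_1/p_2)^(1/(3)), i.e. raised to the 1/3 power.
With the ratio pinned down, the budget gives q_1* = I/(p_1 + p_2·(q_2/q_1)) and q_2* = (q_2/q_1)·q_1*.
Numerically q_2/q_1 = 0.558601, so q_1* = 34/(7 + 10.04·0.558601) = 2.6966.

q_1* = 2.6966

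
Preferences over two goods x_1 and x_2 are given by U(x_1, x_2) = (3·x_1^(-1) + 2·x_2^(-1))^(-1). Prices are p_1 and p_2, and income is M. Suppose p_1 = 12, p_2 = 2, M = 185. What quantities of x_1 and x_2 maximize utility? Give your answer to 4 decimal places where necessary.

Numerically x_2/x_1 = 2, so x_1* = 185/(12 + 2·2) = 11.5625 and x_2* = 2·11.5625 = 23.125.

x_1* = 11.5625, x_2* = 23.125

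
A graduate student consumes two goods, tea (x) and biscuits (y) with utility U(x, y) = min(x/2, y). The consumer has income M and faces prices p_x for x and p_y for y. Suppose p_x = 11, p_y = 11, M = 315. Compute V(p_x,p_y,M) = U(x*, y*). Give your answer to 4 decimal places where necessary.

With perfect complements, no substitution: consume in ratio x:y = 2:1.
Budget: p_x·x + p_y·(1/2)·x = M, so (2·p_x + p_y)·x = 2·M.
Demand: x*(p_x,p_y,M) = 2·M/(2·p_x + p_y), y* = M/(2·p_x + p_y).
Here 2·11 + 11 = 33, giving x* = 19.0909 and y* = 9.5455.
Utility at the optimum: U(19.0909, 9.5455) = 9.5455.

V = 9.5455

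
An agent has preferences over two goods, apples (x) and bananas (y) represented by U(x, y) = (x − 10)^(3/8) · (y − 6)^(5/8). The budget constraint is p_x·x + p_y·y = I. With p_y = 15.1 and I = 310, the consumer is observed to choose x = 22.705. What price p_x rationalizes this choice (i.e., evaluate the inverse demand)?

p_x = 5

MRS = (3/5)·(y−6)/(x−10). Tangency with p_x/p_y gives y−6 = (5/3)·(p_x/p_y)·(x−10).
After buying the subsistence bundle (10, 6), a share 0.375 of the remaining income goes to x: x* = 10 + 0.375·(I − 10p_x − 6p_y)/p_x.
Set x* = 22.705 in the demand function and solve for p_x: p_x = 5.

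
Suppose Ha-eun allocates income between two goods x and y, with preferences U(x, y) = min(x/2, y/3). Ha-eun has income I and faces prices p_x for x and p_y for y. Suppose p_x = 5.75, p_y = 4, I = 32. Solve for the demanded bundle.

Leontief preferences: the optimum is at the kink where x/2 = y/3, i.e. y = (3/2)·x.
Budget: p_x·x + p_y·(3/2)·x = I, so (2·p_x + 3·p_y)·x = 2·I.
Demand: x*(p_x,p_y,I) = 2·I/(2·p_x + 3·p_y), y* = 3·I/(2·p_x + 3·p_y).
Here 2·5.75 + 3·4 = 23.5, giving x* = 2.7234 and y* = 4.0851.

x* = 2.7234, y* = 4.0851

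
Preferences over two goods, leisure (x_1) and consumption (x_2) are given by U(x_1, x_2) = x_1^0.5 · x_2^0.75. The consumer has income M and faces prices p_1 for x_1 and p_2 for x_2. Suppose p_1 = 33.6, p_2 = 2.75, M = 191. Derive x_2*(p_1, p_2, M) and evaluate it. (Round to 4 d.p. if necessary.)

Tangency: MRS = (2/3)·x_2/x_1 = p_1/p_2.
So 0.5·p_2·x_2 = 0.75·p_1·x_1; combined with the budget, a share 0.4 of income goes to x_1.
Demand: x_1*(p_1,p_2,M) = 0.4·M/p_1 and x_2* = 0.6·M/p_2.
At p_1=33.6, p_2=2.75, M=191: x_2* = 0.6·191/2.75 = 41.6727.

x_2* = 41.6727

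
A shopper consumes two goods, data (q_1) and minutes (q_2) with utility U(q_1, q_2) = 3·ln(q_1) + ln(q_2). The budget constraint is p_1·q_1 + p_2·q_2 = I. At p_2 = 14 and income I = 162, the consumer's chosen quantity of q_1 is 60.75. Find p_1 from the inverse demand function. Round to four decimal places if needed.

The MRS is 3·q_2/q_1. Set MRS = p_1/p_2.
Rearranging, p_2·q_2 = (1/3)·p_1·q_1. Substituting into the budget gives p_1·q_1·(1 + (1/3)) = I.
Demand: q_1*(p_1,p_2,I) = 0.75·I/p_1 and q_2* = 0.25·I/p_2.
Set q_1* = 60.75 in the demand function and solve for p_1: p_1 = 2.

p_1 = 2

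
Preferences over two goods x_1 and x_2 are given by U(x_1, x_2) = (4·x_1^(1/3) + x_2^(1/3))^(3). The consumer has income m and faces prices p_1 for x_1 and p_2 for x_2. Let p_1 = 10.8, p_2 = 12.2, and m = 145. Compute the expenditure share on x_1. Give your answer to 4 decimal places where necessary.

MU_x_1 ∝ 4·x_1^(-2/3), MU_x_2 ∝ x_2^(-2/3), so MRS = 4·(x_2/x_1)^(2/3) = p_1/p_2.
Hence x_2/x_1 = ((1/4)·p_1/p_2)^(1/(2/3)), i.e. raised to the 1.5 power.
With the ratio pinned down, the budget gives x_1* = m/(p_1 + p_2·(x_2/x_1)) and x_2* = (x_2/x_1)·x_1*.
Numerically x_2/x_1 = 0.104113, so x_1* = 145/(10.8 + 12.2·0.104113) = 12.0131 and x_2* = 0.104113·12.0131 = 1.2507.
Expenditure on x_1: 10.8·12.0131 = 129.7412; share = 0.8948.

share on x_1 = 0.8948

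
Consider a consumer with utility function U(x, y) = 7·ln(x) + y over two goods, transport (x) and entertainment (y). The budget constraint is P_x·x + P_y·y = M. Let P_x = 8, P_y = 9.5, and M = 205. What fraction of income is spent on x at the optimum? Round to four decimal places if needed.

share on x = 0.3244

So x*(P_x,P_y) = 7·P_y/P_x, independent of income; and y* = (M − 7·P_y)/P_y.
At the given prices: x* = 7·9.5/8 = 8.3125, and y* = 14.5789.
Expenditure on x: 8·8.3125 = 66.5; share = 0.3244.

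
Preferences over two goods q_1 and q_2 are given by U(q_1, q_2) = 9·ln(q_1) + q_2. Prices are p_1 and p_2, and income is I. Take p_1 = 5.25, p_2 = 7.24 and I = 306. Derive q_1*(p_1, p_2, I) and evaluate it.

q_1* = 12.4114

MU_q_1 = 9/q_1, MU_q_2 = 1. Tangency: 9/q_1 = p_1/p_2.
So q_1*(p_1,p_2) = 9·p_2/p_1, independent of income; and q_2* = (I − 9·p_2)/p_2.
At the given prices: q_1* = 9·7.24/5.25 = 12.4114.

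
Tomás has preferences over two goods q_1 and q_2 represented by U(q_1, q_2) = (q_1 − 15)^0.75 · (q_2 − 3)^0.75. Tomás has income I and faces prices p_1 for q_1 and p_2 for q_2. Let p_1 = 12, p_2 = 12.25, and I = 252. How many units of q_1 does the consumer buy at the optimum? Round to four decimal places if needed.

Let q_1' = q_1−15, q_2' = q_2−3. MRS = q_2'/q_1' = p_1/p_2.
Substituting into the budget: q_1* = 15 + 0.5·(I − 15·p_1 − 3·p_2)/p_1, and q_2* = 3 + 0.5·(…)/p_2.
Discretionary income = 252 − 15·12 − 3·12.25 = 35.25; q_1* = 15 + 0.5·35.25/12 = 16.4688.

q_1* = 16.4688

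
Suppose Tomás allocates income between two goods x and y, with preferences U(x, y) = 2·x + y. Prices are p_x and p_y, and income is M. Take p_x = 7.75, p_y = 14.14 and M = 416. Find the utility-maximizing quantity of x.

x* = 53.6774

Linear utility — the consumer picks whichever good has higher MU/price: 2/7.75 = 0.2581 vs 1/14.14 = 0.0707.
x gives more utility per dollar, so spend all income on x: x* = M/p_x, y* = 0.
Numerically: x* = 53.6774, y* = 0.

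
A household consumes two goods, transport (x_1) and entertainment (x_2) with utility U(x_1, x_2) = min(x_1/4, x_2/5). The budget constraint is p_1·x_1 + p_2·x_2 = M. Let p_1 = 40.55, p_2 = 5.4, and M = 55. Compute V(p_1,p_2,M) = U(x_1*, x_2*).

Demand: x_1*(p_1,p_2,M) = 4·M/(4·p_1 + 5·p_2), x_2* = 5·M/(4·p_1 + 5·p_2).
Here 4·40.55 + 5·5.4 = 189.2, giving x_1* = 1.1628 and x_2* = 1.4535.
Utility at the optimum: U(1.1628, 1.4535) = 0.2907.

V = 0.2907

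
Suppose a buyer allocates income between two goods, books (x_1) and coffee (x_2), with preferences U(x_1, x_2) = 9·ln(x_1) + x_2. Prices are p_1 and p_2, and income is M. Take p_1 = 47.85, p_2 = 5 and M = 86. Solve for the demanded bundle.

x_1* = 0.9404, x_2* = 8.2

Set MRS = p_1/p_2: (9/x_1)/1 = p_1/p_2.
So x_1*(p_1,p_2) = 9·p_2/p_1, independent of income; and x_2* = (M − 9·p_2)/p_2.
At the given prices: x_1* = 9·5/47.85 = 0.9404, and x_2* = 8.2.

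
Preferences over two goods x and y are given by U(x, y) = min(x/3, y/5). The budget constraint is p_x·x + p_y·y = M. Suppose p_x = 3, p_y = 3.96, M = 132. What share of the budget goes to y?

With perfect complements, no substitution: consume in ratio x:y = 3:5.
Budget: p_x·x + p_y·(5/3)·x = M, so (3·p_x + 5·p_y)·x = 3·M.
Demand: x*(p_x,p_y,M) = 3·M/(3·p_x + 5·p_y), y* = 5·M/(3·p_x + 5·p_y).
Here 3·3 + 5·3.96 = 28.8, giving x* = 13.75 and y* = 22.9167.
Expenditure on y: 3.96·22.9167 = 90.75; share = 0.6875.

share on y = 0.6875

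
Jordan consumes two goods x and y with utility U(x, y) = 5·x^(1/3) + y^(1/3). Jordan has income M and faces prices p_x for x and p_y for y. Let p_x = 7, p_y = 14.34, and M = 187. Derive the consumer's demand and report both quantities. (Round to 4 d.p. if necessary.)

Numerically y/x = 0.030505, so x* = 187/(7 + 14.34·0.030505) = 25.1431 and y* = 0.030505·25.1431 = 0.767.

x* = 25.1431, y* = 0.767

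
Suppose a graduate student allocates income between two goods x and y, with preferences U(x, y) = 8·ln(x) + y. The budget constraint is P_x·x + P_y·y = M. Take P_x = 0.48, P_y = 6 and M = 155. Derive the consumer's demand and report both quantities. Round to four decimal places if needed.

x* = 100, y* = 17.8333

So x*(P_x,P_y) = 8·P_y/P_x, independent of income; and y* = (M − 8·P_y)/P_y.
At the given prices: x* = 8·6/0.48 = 100, and y* = 17.8333.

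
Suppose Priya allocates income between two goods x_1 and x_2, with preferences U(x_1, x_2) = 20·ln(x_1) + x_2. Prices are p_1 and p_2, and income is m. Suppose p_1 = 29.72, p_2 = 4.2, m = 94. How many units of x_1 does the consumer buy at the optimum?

Set MRS = p_1/p_2: (20/x_1)/1 = p_1/p_2.
So x_1*(p_1,p_2) = 20·p_2/p_1, independent of income; and x_2* = (m − 20·p_2)/p_2.
At the given prices: x_1* = 20·4.2/29.72 = 2.8264.

x_1* = 2.8264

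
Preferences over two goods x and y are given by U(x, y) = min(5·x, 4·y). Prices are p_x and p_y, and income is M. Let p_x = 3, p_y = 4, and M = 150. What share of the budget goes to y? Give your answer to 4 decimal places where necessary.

share on y = 0.625

Leontief preferences: the optimum is at the kink where x/4 = y/5, i.e. y = (5/4)·x.
Budget: p_x·x + p_y·(5/4)·x = M, so (4·p_x + 5·p_y)·x = 4·M.
Demand: x*(p_x,p_y,M) = 4·M/(4·p_x + 5·p_y), y* = 5·M/(4·p_x + 5·p_y).
Here 4·3 + 5·4 = 32, giving x* = 18.75 and y* = 23.4375.
Expenditure on y: 4·23.4375 = 93.75; share = 0.625.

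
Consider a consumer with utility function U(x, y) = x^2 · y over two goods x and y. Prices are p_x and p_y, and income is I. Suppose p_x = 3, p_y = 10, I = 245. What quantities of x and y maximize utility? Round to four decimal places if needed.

Demand: x*(p_x,p_y,I) = 2/3·I/p_x and y* = 1/3·I/p_y.
At p_x=3, p_y=10, I=245: x* = 2/3·245/3 = 54.4444, y* = 8.1667.

x* = 54.4444, y* = 8.1667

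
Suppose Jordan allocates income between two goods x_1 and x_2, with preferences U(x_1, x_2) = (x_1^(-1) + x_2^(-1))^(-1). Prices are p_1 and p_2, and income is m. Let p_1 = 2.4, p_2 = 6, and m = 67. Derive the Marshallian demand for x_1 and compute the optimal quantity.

MRS = MU_x_1/MU_x_2 = (x_2/x_1)^(2). Set equal to p_1/p_2.
Hence x_2/x_1 = (p_1/p_2)^(1/(2)), i.e. raised to the 0.5 power.
With the ratio pinned down, the budget gives x_1* = m/(p_1 + p_2·(x_2/x_1)) and x_2* = (x_2/x_1)·x_1*.
Numerically x_2/x_1 = 0.632456, so x_1* = 67/(2.4 + 6·0.632456) = 10.8156.

x_1* = 10.8156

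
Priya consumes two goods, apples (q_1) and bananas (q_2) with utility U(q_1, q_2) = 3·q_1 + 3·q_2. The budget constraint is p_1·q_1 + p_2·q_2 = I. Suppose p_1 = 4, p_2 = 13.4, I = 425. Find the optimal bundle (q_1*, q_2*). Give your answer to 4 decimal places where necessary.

Perfect substitutes: compare marginal utility per dollar. 3/p_1 vs 3/p_2 → 0.75 vs 0.2239.
q_1 gives more utility per dollar, so spend all income on q_1: q_1* = I/p_1, q_2* = 0.
Numerically: q_1* = 106.25, q_2* = 0.

q_1* = 106.25, q_2* = 0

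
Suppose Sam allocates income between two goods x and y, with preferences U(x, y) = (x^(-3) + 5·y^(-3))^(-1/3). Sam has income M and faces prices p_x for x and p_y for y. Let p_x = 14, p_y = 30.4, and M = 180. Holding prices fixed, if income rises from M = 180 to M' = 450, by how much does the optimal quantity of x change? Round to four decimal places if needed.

MU_x ∝ x^(-4), MU_y ∝ 5·y^(-4), so MRS = (1/5)·(y/x)^(4) = p_x/p_y.
Hence y/x = (5·p_x/p_y)^(1/(4)), i.e. raised to the 0.25 power.
With the ratio pinned down, the budget gives x* = M/(p_x + p_y·(y/x)) and y* = (y/x)·x*.
Numerically y/x = 1.231845, so x* = 180/(14 + 30.4·1.231845) = 3.4987.
At M' = 450: x* = 8.7467. Change: 8.7467 − 3.4987 = 5.248.

Δx* = 5.248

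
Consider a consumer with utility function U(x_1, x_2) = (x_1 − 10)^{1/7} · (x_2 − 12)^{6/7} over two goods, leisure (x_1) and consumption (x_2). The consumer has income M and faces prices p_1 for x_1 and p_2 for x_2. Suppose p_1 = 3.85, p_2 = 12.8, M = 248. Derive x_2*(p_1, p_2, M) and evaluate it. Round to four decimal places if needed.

x_2* = 15.7433

MRS = (1/6)·(x_2−12)/(x_1−10). Tangency with p_1/p_2 gives x_2−12 = 6·(p_1/p_2)·(x_1−10).
Substituting into the budget: x_1* = 10 + 1/7·(M − 10·p_1 − 12·p_2)/p_1, and x_2* = 12 + 6/7·(…)/p_2.
Discretionary income = 248 − 10·3.85 − 12·12.8 = 55.9; x_2* = 12 + 6/7·55.9/12.8 = 15.7433.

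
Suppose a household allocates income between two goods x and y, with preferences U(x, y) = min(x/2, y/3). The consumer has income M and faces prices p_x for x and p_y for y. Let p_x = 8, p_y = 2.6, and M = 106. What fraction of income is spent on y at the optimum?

With perfect complements, no substitution: consume in ratio x:y = 2:3.
Budget: p_x·x + p_y·(3/2)·x = M, so (2·p_x + 3·p_y)·x = 2·M.
Demand: x*(p_x,p_y,M) = 2·M/(2·p_x + 3·p_y), y* = 3·M/(2·p_x + 3·p_y).
Here 2·8 + 3·2.6 = 23.8, giving x* = 8.9076 and y* = 13.3613.
Expenditure on y: 2.6·13.3613 = 34.7395; share = 0.3277.

share on y = 0.3277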